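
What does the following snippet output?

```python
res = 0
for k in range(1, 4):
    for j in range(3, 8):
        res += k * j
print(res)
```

150

k=1,j=3: res = 0+3 = 3
k=1,j=4: res = 3+4 = 7
k=1,j=5: res = 7+5 = 12
k=1,j=6: res = 12+6 = 18
k=1,j=7: res = 18+7 = 25
k=2,j=3: res = 25+6 = 31
k=2,j=4: res = 31+8 = 39
k=2,j=5: res = 39+10 = 49
k=2,j=6: res = 49+12 = 61
k=2,j=7: res = 61+14 = 75
k=3,j=3: res = 75+9 = 84
k=3,j=4: res = 84+12 = 96
k=3,j=5: res = 96+15 = 111
k=3,j=6: res = 111+18 = 129
k=3,j=7: res = 129+21 = 150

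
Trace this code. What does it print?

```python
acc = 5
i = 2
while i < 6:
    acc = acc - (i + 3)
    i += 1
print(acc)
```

-21

i=2: acc = 5-5 = 0
i=3: acc = 0-6 = -6
i=4: acc = (-6)-7 = -13
i=5: acc = (-13)-8 = -21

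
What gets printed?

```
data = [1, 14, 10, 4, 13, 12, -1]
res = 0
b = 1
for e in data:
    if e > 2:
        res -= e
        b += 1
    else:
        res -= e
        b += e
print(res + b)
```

e=1: not >2, res = 0-1 = -1; b=2
e=14: >2, res = (-1)-14 = -15; b=3
e=10: >2, res = (-15)-10 = -25; b=4
e=4: >2, res = (-25)-4 = -29; b=5
e=13: >2, res = (-29)-13 = -42; b=6
e=12: >2, res = (-42)-12 = -54; b=7
e=-1: not >2, res = (-54)-(-1) = -53; b=6
res+b = (-53)+6 = -47

-47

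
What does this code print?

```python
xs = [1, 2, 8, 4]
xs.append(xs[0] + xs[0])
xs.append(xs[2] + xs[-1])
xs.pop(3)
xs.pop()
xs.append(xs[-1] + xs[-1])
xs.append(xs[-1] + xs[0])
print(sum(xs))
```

22

append xs[0]+xs[0] = 1+1 = 2 → [1, 2, 8, 4, 2]
append xs[2]+xs[-1] = 8+2 = 10 → [1, 2, 8, 4, 2, 10]
pop(3) removes 4 → [1, 2, 8, 2, 10]
pop() removes 10 → [1, 2, 8, 2]
append xs[-1]+xs[-1] = 2+2 = 4 → [1, 2, 8, 2, 4]
append xs[-1]+xs[0] = 4+1 = 5 → [1, 2, 8, 2, 4, 5]
sum = 22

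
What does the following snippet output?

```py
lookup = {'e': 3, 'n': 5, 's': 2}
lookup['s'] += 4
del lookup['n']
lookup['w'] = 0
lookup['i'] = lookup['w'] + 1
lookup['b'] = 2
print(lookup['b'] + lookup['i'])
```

3

lookup['s'] = 2+4 = 6 → {'e': 3, 'n': 5, 's': 6}
del 'n' → {'e': 3, 's': 6}
lookup['w'] = 0 → {'e': 3, 's': 6, 'w': 0}
lookup['i'] = lookup['w']+1 = 1 → {'e': 3, 's': 6, 'w': 0, 'i': 1}
lookup['b'] = 2 → {'e': 3, 's': 6, 'w': 0, 'i': 1, 'b': 2}
lookup['b']+lookup['i'] = 2+1 = 3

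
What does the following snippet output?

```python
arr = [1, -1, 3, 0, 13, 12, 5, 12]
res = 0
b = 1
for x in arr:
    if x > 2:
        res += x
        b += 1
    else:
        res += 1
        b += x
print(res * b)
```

x=1: not >2, res = 0+1 = 1; b=2
x=-1: not >2, res = 1+1 = 2; b=1
x=3: >2, res = 2+3 = 5; b=2
x=0: not >2, res = 5+1 = 6; b=2
x=13: >2, res = 6+13 = 19; b=3
x=12: >2, res = 19+12 = 31; b=4
x=5: >2, res = 31+5 = 36; b=5
x=12: >2, res = 36+12 = 48; b=6
res*b = 48*6 = 288

288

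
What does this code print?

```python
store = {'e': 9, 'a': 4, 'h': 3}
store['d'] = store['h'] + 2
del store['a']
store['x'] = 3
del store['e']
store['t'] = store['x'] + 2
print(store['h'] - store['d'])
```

store['d'] = store['h']+2 = 5 → {'e': 9, 'a': 4, 'h': 3, 'd': 5}
del 'a' → {'e': 9, 'h': 3, 'd': 5}
store['x'] = 3 → {'e': 9, 'h': 3, 'd': 5, 'x': 3}
del 'e' → {'h': 3, 'd': 5, 'x': 3}
store['t'] = store['x']+2 = 5 → {'h': 3, 'd': 5, 'x': 3, 't': 5}
store['h']-store['d'] = 3-5 = -2

-2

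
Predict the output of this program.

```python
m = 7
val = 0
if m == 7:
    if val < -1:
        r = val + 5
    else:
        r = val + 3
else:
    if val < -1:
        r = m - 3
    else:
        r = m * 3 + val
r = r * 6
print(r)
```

m=7, val=0
m == 7 is True; val < -1 is False
→ r = val + 3 = 3
r = 3*6 = 18

18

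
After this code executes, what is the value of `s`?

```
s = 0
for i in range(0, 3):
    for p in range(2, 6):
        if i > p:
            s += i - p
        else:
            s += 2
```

24

i=0,p=2: not 0>2, s = 0+2 = 2
i=0,p=3: not 0>3, s = 2+2 = 4
i=0,p=4: not 0>4, s = 4+2 = 6
i=0,p=5: not 0>5, s = 6+2 = 8
i=1,p=2: not 1>2, s = 8+2 = 10
i=1,p=3: not 1>3, s = 10+2 = 12
i=1,p=4: not 1>4, s = 12+2 = 14
i=1,p=5: not 1>5, s = 14+2 = 16
i=2,p=2: not 2>2, s = 16+2 = 18
i=2,p=3: not 2>3, s = 18+2 = 20
i=2,p=4: not 2>4, s = 20+2 = 22
i=2,p=5: not 2>5, s = 22+2 = 24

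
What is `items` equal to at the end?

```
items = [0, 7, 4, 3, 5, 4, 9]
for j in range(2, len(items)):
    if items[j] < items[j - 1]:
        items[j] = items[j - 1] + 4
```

j=2: 4<7, items[2] = 7+4 = 11 → [0, 7, 11, 3, 5, 4, 9]
j=3: 3<11, items[3] = 11+4 = 15 → [0, 7, 11, 15, 5, 4, 9]
j=4: 5<15, items[4] = 15+4 = 19 → [0, 7, 11, 15, 19, 4, 9]
j=5: 4<19, items[5] = 19+4 = 23 → [0, 7, 11, 15, 19, 23, 9]
j=6: 9<23, items[6] = 23+4 = 27 → [0, 7, 11, 15, 19, 23, 27]

[0, 7, 11, 15, 19, 23, 27]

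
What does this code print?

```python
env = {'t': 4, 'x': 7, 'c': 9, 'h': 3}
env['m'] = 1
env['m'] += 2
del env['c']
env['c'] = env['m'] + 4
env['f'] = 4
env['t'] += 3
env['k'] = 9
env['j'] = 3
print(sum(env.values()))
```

43

env['m'] = 1 → {'t': 4, 'x': 7, 'c': 9, 'h': 3, 'm': 1}
env['m'] = 1+2 = 3 → {'t': 4, 'x': 7, 'c': 9, 'h': 3, 'm': 3}
del 'c' → {'t': 4, 'x': 7, 'h': 3, 'm': 3}
env['c'] = env['m']+4 = 7 → {'t': 4, 'x': 7, 'h': 3, 'm': 3, 'c': 7}
env['f'] = 4 → {'t': 4, 'x': 7, 'h': 3, 'm': 3, 'c': 7, 'f': 4}
env['t'] = 4+3 = 7 → {'t': 7, 'x': 7, 'h': 3, 'm': 3, 'c': 7, 'f': 4}
env['k'] = 9 → {'t': 7, 'x': 7, 'h': 3, 'm': 3, 'c': 7, 'f': 4, 'k': 9}
env['j'] = 3 → {'t': 7, 'x': 7, 'h': 3, 'm': 3, 'c': 7, 'f': 4, 'k': 9, 'j': 3}
sum of values = 43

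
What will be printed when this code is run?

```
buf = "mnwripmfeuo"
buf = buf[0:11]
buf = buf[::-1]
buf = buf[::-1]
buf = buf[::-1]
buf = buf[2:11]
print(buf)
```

efmpirwnm

slice [0:11] → 'mnwripmfeuo'
reverse → 'ouefmpirwnm'
reverse → 'mnwripmfeuo'
reverse → 'ouefmpirwnm'
slice [2:11] → 'efmpirwnm'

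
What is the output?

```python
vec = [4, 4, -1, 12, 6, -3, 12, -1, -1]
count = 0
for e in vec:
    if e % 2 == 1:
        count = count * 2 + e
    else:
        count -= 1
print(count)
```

-75

e=4: not odd, count = 0-1 = -1
e=4: not odd, count = (-1)-1 = -2
e=-1: odd, count = (-2)*2+(-1) = -5
e=12: not odd, count = (-5)-1 = -6
e=6: not odd, count = (-6)-1 = -7
e=-3: odd, count = (-7)*2+(-3) = -17
e=12: not odd, count = (-17)-1 = -18
e=-1: odd, count = (-18)*2+(-1) = -37
e=-1: odd, count = (-37)*2+(-1) = -75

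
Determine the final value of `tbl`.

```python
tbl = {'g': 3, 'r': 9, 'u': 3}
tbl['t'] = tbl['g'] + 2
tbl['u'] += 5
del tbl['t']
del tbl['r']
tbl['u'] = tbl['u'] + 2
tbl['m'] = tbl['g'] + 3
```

{'g': 3, 'u': 10, 'm': 6}

tbl['t'] = tbl['g']+2 = 5 → {'g': 3, 'r': 9, 'u': 3, 't': 5}
tbl['u'] = 3+5 = 8 → {'g': 3, 'r': 9, 'u': 8, 't': 5}
del 't' → {'g': 3, 'r': 9, 'u': 8}
del 'r' → {'g': 3, 'u': 8}
tbl['u'] = tbl['u']+2 = 10 → {'g': 3, 'u': 10}
tbl['m'] = tbl['g']+3 = 6 → {'g': 3, 'u': 10, 'm': 6}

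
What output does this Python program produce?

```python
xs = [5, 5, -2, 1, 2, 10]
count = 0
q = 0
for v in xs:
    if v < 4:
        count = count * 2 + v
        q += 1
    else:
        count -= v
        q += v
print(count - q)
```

-117

v=5: not <4, count = 0-5 = -5; q=5
v=5: not <4, count = (-5)-5 = -10; q=10
v=-2: <4, count = (-10)*2+(-2) = -22; q=11
v=1: <4, count = (-22)*2+1 = -43; q=12
v=2: <4, count = (-43)*2+2 = -84; q=13
v=10: not <4, count = (-84)-10 = -94; q=23
count-q = (-94)-23 = -117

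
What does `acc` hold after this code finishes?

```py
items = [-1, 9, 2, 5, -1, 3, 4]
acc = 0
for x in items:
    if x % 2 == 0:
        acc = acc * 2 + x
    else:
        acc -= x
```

x=-1: not even, acc = 0-(-1) = 1
x=9: not even, acc = 1-9 = -8
x=2: even, acc = (-8)*2+2 = -14
x=5: not even, acc = (-14)-5 = -19
x=-1: not even, acc = (-19)-(-1) = -18
x=3: not even, acc = (-18)-3 = -21
x=4: even, acc = (-21)*2+4 = -38

-38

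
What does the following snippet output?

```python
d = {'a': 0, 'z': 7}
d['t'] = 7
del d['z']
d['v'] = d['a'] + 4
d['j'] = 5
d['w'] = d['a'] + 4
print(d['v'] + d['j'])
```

9

d['t'] = 7 → {'a': 0, 'z': 7, 't': 7}
del 'z' → {'a': 0, 't': 7}
d['v'] = d['a']+4 = 4 → {'a': 0, 't': 7, 'v': 4}
d['j'] = 5 → {'a': 0, 't': 7, 'v': 4, 'j': 5}
d['w'] = d['a']+4 = 4 → {'a': 0, 't': 7, 'v': 4, 'j': 5, 'w': 4}
d['v']+d['j'] = 4+5 = 9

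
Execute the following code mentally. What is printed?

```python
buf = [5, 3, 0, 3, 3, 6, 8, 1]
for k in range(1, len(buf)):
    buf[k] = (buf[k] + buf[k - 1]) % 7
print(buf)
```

k=1: buf[1] = (3+5)%7 = 1 → [5, 1, 0, 3, 3, 6, 8, 1]
k=2: buf[2] = (0+1)%7 = 1 → [5, 1, 1, 3, 3, 6, 8, 1]
k=3: buf[3] = (3+1)%7 = 4 → [5, 1, 1, 4, 3, 6, 8, 1]
k=4: buf[4] = (3+4)%7 = 0 → [5, 1, 1, 4, 0, 6, 8, 1]
k=5: buf[5] = (6+0)%7 = 6 → [5, 1, 1, 4, 0, 6, 8, 1]
k=6: buf[6] = (8+6)%7 = 0 → [5, 1, 1, 4, 0, 6, 0, 1]
k=7: buf[7] = (1+0)%7 = 1 → [5, 1, 1, 4, 0, 6, 0, 1]

[5, 1, 1, 4, 0, 6, 0, 1]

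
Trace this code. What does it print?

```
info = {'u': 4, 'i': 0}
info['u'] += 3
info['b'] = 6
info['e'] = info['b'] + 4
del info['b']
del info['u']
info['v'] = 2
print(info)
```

{'i': 0, 'e': 10, 'v': 2}

info['u'] = 4+3 = 7 → {'u': 7, 'i': 0}
info['b'] = 6 → {'u': 7, 'i': 0, 'b': 6}
info['e'] = info['b']+4 = 10 → {'u': 7, 'i': 0, 'b': 6, 'e': 10}
del 'b' → {'u': 7, 'i': 0, 'e': 10}
del 'u' → {'i': 0, 'e': 10}
info['v'] = 2 → {'i': 0, 'e': 10, 'v': 2}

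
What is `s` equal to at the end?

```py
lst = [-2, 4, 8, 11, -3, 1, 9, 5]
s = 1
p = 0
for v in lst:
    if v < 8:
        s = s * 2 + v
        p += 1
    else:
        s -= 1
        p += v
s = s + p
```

v=-2: <8, s = 1*2+(-2) = 0; p=1
v=4: <8, s = 0*2+4 = 4; p=2
v=8: not <8, s = 4-1 = 3; p=10
v=11: not <8, s = 3-1 = 2; p=21
v=-3: <8, s = 2*2+(-3) = 1; p=22
v=1: <8, s = 1*2+1 = 3; p=23
v=9: not <8, s = 3-1 = 2; p=32
v=5: <8, s = 2*2+5 = 9; p=33
s+p = 9+33 = 42

42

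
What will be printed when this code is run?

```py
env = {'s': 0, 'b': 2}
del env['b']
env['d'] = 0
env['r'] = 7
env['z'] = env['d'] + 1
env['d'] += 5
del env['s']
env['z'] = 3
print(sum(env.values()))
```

del 'b' → {'s': 0}
env['d'] = 0 → {'s': 0, 'd': 0}
env['r'] = 7 → {'s': 0, 'd': 0, 'r': 7}
env['z'] = env['d']+1 = 1 → {'s': 0, 'd': 0, 'r': 7, 'z': 1}
env['d'] = 0+5 = 5 → {'s': 0, 'd': 5, 'r': 7, 'z': 1}
del 's' → {'d': 5, 'r': 7, 'z': 1}
env['z'] = 3 → {'d': 5, 'r': 7, 'z': 3}
sum of values = 15

15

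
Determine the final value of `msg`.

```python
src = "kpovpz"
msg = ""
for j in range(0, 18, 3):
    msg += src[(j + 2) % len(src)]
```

j=0: add src[2]='o' → 'o'
j=3: add src[5]='z' → 'oz'
j=6: add src[2]='o' → 'ozo'
j=9: add src[5]='z' → 'ozoz'
j=12: add src[2]='o' → 'ozozo'
j=15: add src[5]='z' → 'ozozoz'

'ozozoz'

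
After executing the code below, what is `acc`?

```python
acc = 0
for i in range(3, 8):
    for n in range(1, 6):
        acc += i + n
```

i=3,n=1: acc = 0+4 = 4
i=3,n=2: acc = 4+5 = 9
i=3,n=3: acc = 9+6 = 15
i=3,n=4: acc = 15+7 = 22
i=3,n=5: acc = 22+8 = 30
i=4,n=1: acc = 30+5 = 35
i=4,n=2: acc = 35+6 = 41
i=4,n=3: acc = 41+7 = 48
i=4,n=4: acc = 48+8 = 56
i=4,n=5: acc = 56+9 = 65
i=5,n=1: acc = 65+6 = 71
i=5,n=2: acc = 71+7 = 78
i=5,n=3: acc = 78+8 = 86
i=5,n=4: acc = 86+9 = 95
i=5,n=5: acc = 95+10 = 105
i=6,n=1: acc = 105+7 = 112
i=6,n=2: acc = 112+8 = 120
i=6,n=3: acc = 120+9 = 129
i=6,n=4: acc = 129+10 = 139
i=6,n=5: acc = 139+11 = 150
i=7,n=1: acc = 150+8 = 158
i=7,n=2: acc = 158+9 = 167
i=7,n=3: acc = 167+10 = 177
i=7,n=4: acc = 177+11 = 188
i=7,n=5: acc = 188+12 = 200

200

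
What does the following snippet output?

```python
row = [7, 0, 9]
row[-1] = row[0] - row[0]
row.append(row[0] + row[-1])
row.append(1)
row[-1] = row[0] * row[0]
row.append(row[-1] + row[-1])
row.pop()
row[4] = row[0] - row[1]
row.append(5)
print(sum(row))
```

row[-1] = row[0]-row[0] = 7-7 = 0 → [7, 0, 0]
append row[0]+row[-1] = 7+0 = 7 → [7, 0, 0, 7]
append 1 → [7, 0, 0, 7, 1]
row[-1] = row[0]*row[0] = 7*7 = 49 → [7, 0, 0, 7, 49]
append row[-1]+row[-1] = 49+49 = 98 → [7, 0, 0, 7, 49, 98]
pop() removes 98 → [7, 0, 0, 7, 49]
row[4] = row[0]-row[1] = 7-0 = 7 → [7, 0, 0, 7, 7]
append 5 → [7, 0, 0, 7, 7, 5]
sum = 26

26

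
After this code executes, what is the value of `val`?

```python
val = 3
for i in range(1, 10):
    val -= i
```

-42

i=1: val = 3-1 = 2
i=2: val = 2-2 = 0
i=3: val = 0-3 = -3
i=4: val = (-3)-4 = -7
i=5: val = (-7)-5 = -12
i=6: val = (-12)-6 = -18
i=7: val = (-18)-7 = -25
i=8: val = (-25)-8 = -33
i=9: val = (-33)-9 = -42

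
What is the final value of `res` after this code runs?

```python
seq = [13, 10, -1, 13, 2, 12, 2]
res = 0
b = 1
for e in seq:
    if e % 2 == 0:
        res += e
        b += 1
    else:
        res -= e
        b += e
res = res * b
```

e=13: not even, res = 0-13 = -13; b=14
e=10: even, res = (-13)+10 = -3; b=15
e=-1: not even, res = (-3)-(-1) = -2; b=14
e=13: not even, res = (-2)-13 = -15; b=27
e=2: even, res = (-15)+2 = -13; b=28
e=12: even, res = (-13)+12 = -1; b=29
e=2: even, res = (-1)+2 = 1; b=30
res*b = 1*30 = 30

30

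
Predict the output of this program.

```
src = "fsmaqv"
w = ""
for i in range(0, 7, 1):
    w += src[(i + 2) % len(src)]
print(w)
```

maqvfsm

i=0: add src[2]='m' → 'm'
i=1: add src[3]='a' → 'ma'
i=2: add src[4]='q' → 'maq'
i=3: add src[5]='v' → 'maqv'
i=4: add src[0]='f' → 'maqvf'
i=5: add src[1]='s' → 'maqvfs'
i=6: add src[2]='m' → 'maqvfsm'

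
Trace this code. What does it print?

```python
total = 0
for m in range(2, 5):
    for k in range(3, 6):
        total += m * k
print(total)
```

m=2,k=3: total = 0+6 = 6
m=2,k=4: total = 6+8 = 14
m=2,k=5: total = 14+10 = 24
m=3,k=3: total = 24+9 = 33
m=3,k=4: total = 33+12 = 45
m=3,k=5: total = 45+15 = 60
m=4,k=3: total = 60+12 = 72
m=4,k=4: total = 72+16 = 88
m=4,k=5: total = 88+20 = 108

108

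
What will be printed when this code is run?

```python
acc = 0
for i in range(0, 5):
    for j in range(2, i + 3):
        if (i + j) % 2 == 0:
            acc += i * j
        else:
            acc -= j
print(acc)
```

i=0,j=2: even sum, acc = 0+0 = 0
i=1,j=2: odd sum, acc = 0-2 = -2
i=1,j=3: even sum, acc = (-2)+3 = 1
i=2,j=2: even sum, acc = 1+4 = 5
i=2,j=3: odd sum, acc = 5-3 = 2
i=2,j=4: even sum, acc = 2+8 = 10
i=3,j=2: odd sum, acc = 10-2 = 8
i=3,j=3: even sum, acc = 8+9 = 17
i=3,j=4: odd sum, acc = 17-4 = 13
i=3,j=5: even sum, acc = 13+15 = 28
i=4,j=2: even sum, acc = 28+8 = 36
i=4,j=3: odd sum, acc = 36-3 = 33
i=4,j=4: even sum, acc = 33+16 = 49
i=4,j=5: odd sum, acc = 49-5 = 44
i=4,j=6: even sum, acc = 44+24 = 68

68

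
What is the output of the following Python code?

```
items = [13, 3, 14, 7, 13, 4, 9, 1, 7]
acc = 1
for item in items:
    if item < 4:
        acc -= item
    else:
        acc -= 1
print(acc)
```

item=13: not <4, acc = 1-1 = 0
item=3: <4, acc = 0-3 = -3
item=14: not <4, acc = (-3)-1 = -4
item=7: not <4, acc = (-4)-1 = -5
item=13: not <4, acc = (-5)-1 = -6
item=4: not <4, acc = (-6)-1 = -7
item=9: not <4, acc = (-7)-1 = -8
item=1: <4, acc = (-8)-1 = -9
item=7: not <4, acc = (-9)-1 = -10

-10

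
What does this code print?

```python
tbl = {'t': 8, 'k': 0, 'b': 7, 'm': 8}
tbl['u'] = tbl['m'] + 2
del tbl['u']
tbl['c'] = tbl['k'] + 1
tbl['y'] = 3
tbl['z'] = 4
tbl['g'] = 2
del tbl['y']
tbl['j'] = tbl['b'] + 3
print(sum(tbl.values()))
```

tbl['u'] = tbl['m']+2 = 10 → {'t': 8, 'k': 0, 'b': 7, 'm': 8, 'u': 10}
del 'u' → {'t': 8, 'k': 0, 'b': 7, 'm': 8}
tbl['c'] = tbl['k']+1 = 1 → {'t': 8, 'k': 0, 'b': 7, 'm': 8, 'c': 1}
tbl['y'] = 3 → {'t': 8, 'k': 0, 'b': 7, 'm': 8, 'c': 1, 'y': 3}
tbl['z'] = 4 → {'t': 8, 'k': 0, 'b': 7, 'm': 8, 'c': 1, 'y': 3, 'z': 4}
tbl['g'] = 2 → {'t': 8, 'k': 0, 'b': 7, 'm': 8, 'c': 1, 'y': 3, 'z': 4, 'g': 2}
del 'y' → {'t': 8, 'k': 0, 'b': 7, 'm': 8, 'c': 1, 'z': 4, 'g': 2}
tbl['j'] = tbl['b']+3 = 10 → {'t': 8, 'k': 0, 'b': 7, 'm': 8, 'c': 1, 'z': 4, 'g': 2, 'j': 10}
sum of values = 40

40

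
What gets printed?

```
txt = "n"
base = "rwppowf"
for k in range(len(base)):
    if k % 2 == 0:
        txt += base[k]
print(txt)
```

nrpof

k=0: add 'r' → 'nr'
k=1: skip
k=2: add 'p' → 'nrp'
k=3: skip
k=4: add 'o' → 'nrpo'
k=5: skip
k=6: add 'f' → 'nrpof'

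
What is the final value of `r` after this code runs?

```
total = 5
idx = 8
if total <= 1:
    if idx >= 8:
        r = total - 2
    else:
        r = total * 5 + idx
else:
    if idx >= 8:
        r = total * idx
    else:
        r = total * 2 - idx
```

total=5, idx=8
total <= 1 is False; idx >= 8 is True
→ r = total * idx = 40

40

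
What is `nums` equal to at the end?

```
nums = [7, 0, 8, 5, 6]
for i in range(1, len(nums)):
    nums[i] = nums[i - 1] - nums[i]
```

[7, 7, -1, -6, -12]

i=1: nums[1] = 7-0 = 7 → [7, 7, 8, 5, 6]
i=2: nums[2] = 7-8 = -1 → [7, 7, -1, 5, 6]
i=3: nums[3] = (-1)-5 = -6 → [7, 7, -1, -6, 6]
i=4: nums[4] = (-6)-6 = -12 → [7, 7, -1, -6, -12]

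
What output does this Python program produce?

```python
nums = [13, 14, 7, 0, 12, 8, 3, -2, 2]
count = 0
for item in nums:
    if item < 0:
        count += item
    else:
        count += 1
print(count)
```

item=13: not <0, count = 0+1 = 1
item=14: not <0, count = 1+1 = 2
item=7: not <0, count = 2+1 = 3
item=0: not <0, count = 3+1 = 4
item=12: not <0, count = 4+1 = 5
item=8: not <0, count = 5+1 = 6
item=3: not <0, count = 6+1 = 7
item=-2: <0, count = 7+(-2) = 5
item=2: not <0, count = 5+1 = 6

6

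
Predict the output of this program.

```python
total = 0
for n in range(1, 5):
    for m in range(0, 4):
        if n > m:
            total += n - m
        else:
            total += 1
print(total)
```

26

n=1,m=0: 1>0, total = 0+1 = 1
n=1,m=1: not 1>1, total = 1+1 = 2
n=1,m=2: not 1>2, total = 2+1 = 3
n=1,m=3: not 1>3, total = 3+1 = 4
n=2,m=0: 2>0, total = 4+2 = 6
n=2,m=1: 2>1, total = 6+1 = 7
n=2,m=2: not 2>2, total = 7+1 = 8
n=2,m=3: not 2>3, total = 8+1 = 9
n=3,m=0: 3>0, total = 9+3 = 12
n=3,m=1: 3>1, total = 12+2 = 14
n=3,m=2: 3>2, total = 14+1 = 15
n=3,m=3: not 3>3, total = 15+1 = 16
n=4,m=0: 4>0, total = 16+4 = 20
n=4,m=1: 4>1, total = 20+3 = 23
n=4,m=2: 4>2, total = 23+2 = 25
n=4,m=3: 4>3, total = 25+1 = 26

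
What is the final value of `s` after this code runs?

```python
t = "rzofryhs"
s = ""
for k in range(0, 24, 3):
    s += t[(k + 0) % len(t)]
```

k=0: add t[0]='r' → 'r'
k=3: add t[3]='f' → 'rf'
k=6: add t[6]='h' → 'rfh'
k=9: add t[1]='z' → 'rfhz'
k=12: add t[4]='r' → 'rfhzr'
k=15: add t[7]='s' → 'rfhzrs'
k=18: add t[2]='o' → 'rfhzrso'
k=21: add t[5]='y' → 'rfhzrsoy'

'rfhzrsoy'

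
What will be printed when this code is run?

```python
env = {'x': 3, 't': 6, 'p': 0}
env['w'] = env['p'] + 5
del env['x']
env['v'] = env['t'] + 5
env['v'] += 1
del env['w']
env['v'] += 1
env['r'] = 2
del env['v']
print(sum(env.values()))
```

env['w'] = env['p']+5 = 5 → {'x': 3, 't': 6, 'p': 0, 'w': 5}
del 'x' → {'t': 6, 'p': 0, 'w': 5}
env['v'] = env['t']+5 = 11 → {'t': 6, 'p': 0, 'w': 5, 'v': 11}
env['v'] = 11+1 = 12 → {'t': 6, 'p': 0, 'w': 5, 'v': 12}
del 'w' → {'t': 6, 'p': 0, 'v': 12}
env['v'] = 12+1 = 13 → {'t': 6, 'p': 0, 'v': 13}
env['r'] = 2 → {'t': 6, 'p': 0, 'v': 13, 'r': 2}
del 'v' → {'t': 6, 'p': 0, 'r': 2}
sum of values = 8

8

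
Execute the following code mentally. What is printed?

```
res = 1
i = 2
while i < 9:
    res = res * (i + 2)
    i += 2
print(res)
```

i=2: res = 1*4 = 4
i=4: res = 4*6 = 24
i=6: res = 24*8 = 192
i=8: res = 192*10 = 1920

1920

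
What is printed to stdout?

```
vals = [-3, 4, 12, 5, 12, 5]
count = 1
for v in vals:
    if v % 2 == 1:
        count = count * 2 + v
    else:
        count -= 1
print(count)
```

1

v=-3: odd, count = 1*2+(-3) = -1
v=4: not odd, count = (-1)-1 = -2
v=12: not odd, count = (-2)-1 = -3
v=5: odd, count = (-3)*2+5 = -1
v=12: not odd, count = (-1)-1 = -2
v=5: odd, count = (-2)*2+5 = 1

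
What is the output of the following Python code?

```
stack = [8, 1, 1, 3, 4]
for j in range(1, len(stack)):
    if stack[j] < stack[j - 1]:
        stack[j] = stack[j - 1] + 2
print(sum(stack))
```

j=1: 1<8, stack[1] = 8+2 = 10 → [8, 10, 1, 3, 4]
j=2: 1<10, stack[2] = 10+2 = 12 → [8, 10, 12, 3, 4]
j=3: 3<12, stack[3] = 12+2 = 14 → [8, 10, 12, 14, 4]
j=4: 4<14, stack[4] = 14+2 = 16 → [8, 10, 12, 14, 16]
sum = 60

60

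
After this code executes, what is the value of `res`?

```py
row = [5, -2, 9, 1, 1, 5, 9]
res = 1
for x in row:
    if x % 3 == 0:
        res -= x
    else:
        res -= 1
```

-22

x=5: not %3==0, res = 1-1 = 0
x=-2: not %3==0, res = 0-1 = -1
x=9: %3==0, res = (-1)-9 = -10
x=1: not %3==0, res = (-10)-1 = -11
x=1: not %3==0, res = (-11)-1 = -12
x=5: not %3==0, res = (-12)-1 = -13
x=9: %3==0, res = (-13)-9 = -22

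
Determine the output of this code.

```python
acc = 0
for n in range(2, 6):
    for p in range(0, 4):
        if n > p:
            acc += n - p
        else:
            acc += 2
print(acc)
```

39

n=2,p=0: 2>0, acc = 0+2 = 2
n=2,p=1: 2>1, acc = 2+1 = 3
n=2,p=2: not 2>2, acc = 3+2 = 5
n=2,p=3: not 2>3, acc = 5+2 = 7
n=3,p=0: 3>0, acc = 7+3 = 10
n=3,p=1: 3>1, acc = 10+2 = 12
n=3,p=2: 3>2, acc = 12+1 = 13
n=3,p=3: not 3>3, acc = 13+2 = 15
n=4,p=0: 4>0, acc = 15+4 = 19
n=4,p=1: 4>1, acc = 19+3 = 22
n=4,p=2: 4>2, acc = 22+2 = 24
n=4,p=3: 4>3, acc = 24+1 = 25
n=5,p=0: 5>0, acc = 25+5 = 30
n=5,p=1: 5>1, acc = 30+4 = 34
n=5,p=2: 5>2, acc = 34+3 = 37
n=5,p=3: 5>3, acc = 37+2 = 39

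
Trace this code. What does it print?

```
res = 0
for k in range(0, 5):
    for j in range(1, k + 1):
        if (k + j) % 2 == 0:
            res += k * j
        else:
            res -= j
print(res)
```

34

k=1,j=1: even sum, res = 0+1 = 1
k=2,j=1: odd sum, res = 1-1 = 0
k=2,j=2: even sum, res = 0+4 = 4
k=3,j=1: even sum, res = 4+3 = 7
k=3,j=2: odd sum, res = 7-2 = 5
k=3,j=3: even sum, res = 5+9 = 14
k=4,j=1: odd sum, res = 14-1 = 13
k=4,j=2: even sum, res = 13+8 = 21
k=4,j=3: odd sum, res = 21-3 = 18
k=4,j=4: even sum, res = 18+16 = 34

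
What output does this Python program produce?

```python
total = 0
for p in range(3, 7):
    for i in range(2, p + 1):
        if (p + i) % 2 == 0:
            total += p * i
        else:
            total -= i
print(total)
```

126

p=3,i=2: odd sum, total = 0-2 = -2
p=3,i=3: even sum, total = (-2)+9 = 7
p=4,i=2: even sum, total = 7+8 = 15
p=4,i=3: odd sum, total = 15-3 = 12
p=4,i=4: even sum, total = 12+16 = 28
p=5,i=2: odd sum, total = 28-2 = 26
p=5,i=3: even sum, total = 26+15 = 41
p=5,i=4: odd sum, total = 41-4 = 37
p=5,i=5: even sum, total = 37+25 = 62
p=6,i=2: even sum, total = 62+12 = 74
p=6,i=3: odd sum, total = 74-3 = 71
p=6,i=4: even sum, total = 71+24 = 95
p=6,i=5: odd sum, total = 95-5 = 90
p=6,i=6: even sum, total = 90+36 = 126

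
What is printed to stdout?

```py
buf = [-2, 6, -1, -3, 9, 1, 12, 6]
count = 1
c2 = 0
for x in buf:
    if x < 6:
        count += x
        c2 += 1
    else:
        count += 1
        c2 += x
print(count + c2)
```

x=-2: <6, count = 1+(-2) = -1; c2=1
x=6: not <6, count = (-1)+1 = 0; c2=7
x=-1: <6, count = 0+(-1) = -1; c2=8
x=-3: <6, count = (-1)+(-3) = -4; c2=9
x=9: not <6, count = (-4)+1 = -3; c2=18
x=1: <6, count = (-3)+1 = -2; c2=19
x=12: not <6, count = (-2)+1 = -1; c2=31
x=6: not <6, count = (-1)+1 = 0; c2=37
count+c2 = 0+37 = 37

37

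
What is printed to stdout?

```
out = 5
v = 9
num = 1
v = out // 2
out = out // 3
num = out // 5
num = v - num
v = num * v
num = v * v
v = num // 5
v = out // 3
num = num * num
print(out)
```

v = 5//2 = 2
out = 5//3 = 1
num = 1//5 = 0
num = 2-0 = 2
v = 2*2 = 4
num = 4*4 = 16
v = 16//5 = 3
v = 1//3 = 0
num = 16*16 = 256

1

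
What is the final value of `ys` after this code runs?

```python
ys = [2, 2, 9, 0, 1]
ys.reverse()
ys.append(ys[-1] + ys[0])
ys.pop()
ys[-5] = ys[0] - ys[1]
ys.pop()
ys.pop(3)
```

[1, 0, 9]

reverse → [1, 0, 9, 2, 2]
append ys[-1]+ys[0] = 2+1 = 3 → [1, 0, 9, 2, 2, 3]
pop() removes 3 → [1, 0, 9, 2, 2]
ys[-5] = ys[0]-ys[1] = 1-0 = 1 → [1, 0, 9, 2, 2]
pop() removes 2 → [1, 0, 9, 2]
pop(3) removes 2 → [1, 0, 9]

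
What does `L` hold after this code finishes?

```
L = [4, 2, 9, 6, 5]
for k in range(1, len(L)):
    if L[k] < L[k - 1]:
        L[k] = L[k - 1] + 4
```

k=1: 2<4, L[1] = 4+4 = 8 → [4, 8, 9, 6, 5]
k=2: 9>=8, unchanged → [4, 8, 9, 6, 5]
k=3: 6<9, L[3] = 9+4 = 13 → [4, 8, 9, 13, 5]
k=4: 5<13, L[4] = 13+4 = 17 → [4, 8, 9, 13, 17]

[4, 8, 9, 13, 17]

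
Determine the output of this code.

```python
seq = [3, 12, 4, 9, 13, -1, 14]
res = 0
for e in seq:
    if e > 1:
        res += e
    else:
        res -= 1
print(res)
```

e=3: >1, res = 0+3 = 3
e=12: >1, res = 3+12 = 15
e=4: >1, res = 15+4 = 19
e=9: >1, res = 19+9 = 28
e=13: >1, res = 28+13 = 41
e=-1: not >1, res = 41-1 = 40
e=14: >1, res = 40+14 = 54

54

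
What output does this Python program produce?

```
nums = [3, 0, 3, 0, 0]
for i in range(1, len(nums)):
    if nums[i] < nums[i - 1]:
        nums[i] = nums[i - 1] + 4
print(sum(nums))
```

55

i=1: 0<3, nums[1] = 3+4 = 7 → [3, 7, 3, 0, 0]
i=2: 3<7, nums[2] = 7+4 = 11 → [3, 7, 11, 0, 0]
i=3: 0<11, nums[3] = 11+4 = 15 → [3, 7, 11, 15, 0]
i=4: 0<15, nums[4] = 15+4 = 19 → [3, 7, 11, 15, 19]
sum = 55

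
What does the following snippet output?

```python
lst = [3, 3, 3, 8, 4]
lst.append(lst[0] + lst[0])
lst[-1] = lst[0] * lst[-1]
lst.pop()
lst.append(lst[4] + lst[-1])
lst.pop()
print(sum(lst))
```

append lst[0]+lst[0] = 3+3 = 6 → [3, 3, 3, 8, 4, 6]
lst[-1] = lst[0]*lst[-1] = 3*6 = 18 → [3, 3, 3, 8, 4, 18]
pop() removes 18 → [3, 3, 3, 8, 4]
append lst[4]+lst[-1] = 4+4 = 8 → [3, 3, 3, 8, 4, 8]
pop() removes 8 → [3, 3, 3, 8, 4]
sum = 21

21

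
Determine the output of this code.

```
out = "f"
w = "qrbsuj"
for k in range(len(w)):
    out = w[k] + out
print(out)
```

jusbrqf

k=0: prepend 'q' → 'qf'
k=1: prepend 'r' → 'rqf'
k=2: prepend 'b' → 'brqf'
k=3: prepend 's' → 'sbrqf'
k=4: prepend 'u' → 'usbrqf'
k=5: prepend 'j' → 'jusbrqf'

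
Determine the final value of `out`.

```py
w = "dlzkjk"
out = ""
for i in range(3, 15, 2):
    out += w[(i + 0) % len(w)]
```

'kklkkl'

i=3: add w[3]='k' → 'k'
i=5: add w[5]='k' → 'kk'
i=7: add w[1]='l' → 'kkl'
i=9: add w[3]='k' → 'kklk'
i=11: add w[5]='k' → 'kklkk'
i=13: add w[1]='l' → 'kklkkl'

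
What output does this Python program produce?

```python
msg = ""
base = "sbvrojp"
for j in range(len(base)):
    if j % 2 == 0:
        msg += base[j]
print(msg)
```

svop

j=0: add 's' → 's'
j=1: skip
j=2: add 'v' → 'sv'
j=3: skip
j=4: add 'o' → 'svo'
j=5: skip
j=6: add 'p' → 'svop'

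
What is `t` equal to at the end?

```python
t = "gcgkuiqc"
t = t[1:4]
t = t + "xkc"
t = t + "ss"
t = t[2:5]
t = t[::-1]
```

slice [1:4] → 'cgk'
+ 'xkc' → 'cgkxkc'
+ 'ss' → 'cgkxkcss'
slice [2:5] → 'kxk'
reverse → 'kxk'

'kxk'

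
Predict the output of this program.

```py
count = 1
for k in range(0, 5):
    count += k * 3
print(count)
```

31

k=0: count = 1+0*3 = 1
k=1: count = 1+1*3 = 4
k=2: count = 4+2*3 = 10
k=3: count = 10+3*3 = 19
k=4: count = 19+4*3 = 31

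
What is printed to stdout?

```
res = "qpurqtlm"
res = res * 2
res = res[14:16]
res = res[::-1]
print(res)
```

ml

repeat ×2 → 'qpurqtlmqpurqtlm'
slice [14:16] → 'lm'
reverse → 'ml'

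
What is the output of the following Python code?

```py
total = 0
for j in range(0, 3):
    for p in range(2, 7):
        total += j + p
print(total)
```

75

j=0,p=2: total = 0+2 = 2
j=0,p=3: total = 2+3 = 5
j=0,p=4: total = 5+4 = 9
j=0,p=5: total = 9+5 = 14
j=0,p=6: total = 14+6 = 20
j=1,p=2: total = 20+3 = 23
j=1,p=3: total = 23+4 = 27
j=1,p=4: total = 27+5 = 32
j=1,p=5: total = 32+6 = 38
j=1,p=6: total = 38+7 = 45
j=2,p=2: total = 45+4 = 49
j=2,p=3: total = 49+5 = 54
j=2,p=4: total = 54+6 = 60
j=2,p=5: total = 60+7 = 67
j=2,p=6: total = 67+8 = 75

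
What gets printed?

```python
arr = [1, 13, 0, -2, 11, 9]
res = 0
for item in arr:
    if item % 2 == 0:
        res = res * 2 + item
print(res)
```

item=1: not even
item=13: not even
item=0: even, res = 0*2+0 = 0
item=-2: even, res = 0*2+(-2) = -2
item=11: not even
item=9: not even

-2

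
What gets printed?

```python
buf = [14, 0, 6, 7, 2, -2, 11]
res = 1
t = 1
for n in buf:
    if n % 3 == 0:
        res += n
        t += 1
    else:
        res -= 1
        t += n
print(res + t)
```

n=14: not %3==0, res = 1-1 = 0; t=15
n=0: %3==0, res = 0+0 = 0; t=16
n=6: %3==0, res = 0+6 = 6; t=17
n=7: not %3==0, res = 6-1 = 5; t=24
n=2: not %3==0, res = 5-1 = 4; t=26
n=-2: not %3==0, res = 4-1 = 3; t=24
n=11: not %3==0, res = 3-1 = 2; t=35
res+t = 2+35 = 37

37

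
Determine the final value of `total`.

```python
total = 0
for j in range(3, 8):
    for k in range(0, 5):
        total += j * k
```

250

j=3,k=0: total = 0+0 = 0
j=3,k=1: total = 0+3 = 3
j=3,k=2: total = 3+6 = 9
j=3,k=3: total = 9+9 = 18
j=3,k=4: total = 18+12 = 30
j=4,k=0: total = 30+0 = 30
j=4,k=1: total = 30+4 = 34
j=4,k=2: total = 34+8 = 42
j=4,k=3: total = 42+12 = 54
j=4,k=4: total = 54+16 = 70
j=5,k=0: total = 70+0 = 70
j=5,k=1: total = 70+5 = 75
j=5,k=2: total = 75+10 = 85
j=5,k=3: total = 85+15 = 100
j=5,k=4: total = 100+20 = 120
j=6,k=0: total = 120+0 = 120
j=6,k=1: total = 120+6 = 126
j=6,k=2: total = 126+12 = 138
j=6,k=3: total = 138+18 = 156
j=6,k=4: total = 156+24 = 180
j=7,k=0: total = 180+0 = 180
j=7,k=1: total = 180+7 = 187
j=7,k=2: total = 187+14 = 201
j=7,k=3: total = 201+21 = 222
j=7,k=4: total = 222+28 = 250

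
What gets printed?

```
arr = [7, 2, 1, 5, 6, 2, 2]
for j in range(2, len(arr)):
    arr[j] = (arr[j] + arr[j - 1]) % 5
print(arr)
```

j=2: arr[2] = (1+2)%5 = 3 → [7, 2, 3, 5, 6, 2, 2]
j=3: arr[3] = (5+3)%5 = 3 → [7, 2, 3, 3, 6, 2, 2]
j=4: arr[4] = (6+3)%5 = 4 → [7, 2, 3, 3, 4, 2, 2]
j=5: arr[5] = (2+4)%5 = 1 → [7, 2, 3, 3, 4, 1, 2]
j=6: arr[6] = (2+1)%5 = 3 → [7, 2, 3, 3, 4, 1, 3]

[7, 2, 3, 3, 4, 1, 3]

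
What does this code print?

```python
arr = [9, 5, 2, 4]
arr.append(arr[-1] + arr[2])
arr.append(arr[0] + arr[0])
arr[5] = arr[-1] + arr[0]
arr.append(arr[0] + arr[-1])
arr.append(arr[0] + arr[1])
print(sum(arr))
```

103

append arr[-1]+arr[2] = 4+2 = 6 → [9, 5, 2, 4, 6]
append arr[0]+arr[0] = 9+9 = 18 → [9, 5, 2, 4, 6, 18]
arr[5] = arr[-1]+arr[0] = 18+9 = 27 → [9, 5, 2, 4, 6, 27]
append arr[0]+arr[-1] = 9+27 = 36 → [9, 5, 2, 4, 6, 27, 36]
append arr[0]+arr[1] = 9+5 = 14 → [9, 5, 2, 4, 6, 27, 36, 14]
sum = 103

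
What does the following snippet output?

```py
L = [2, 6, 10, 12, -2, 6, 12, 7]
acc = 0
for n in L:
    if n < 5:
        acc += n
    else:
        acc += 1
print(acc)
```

n=2: <5, acc = 0+2 = 2
n=6: not <5, acc = 2+1 = 3
n=10: not <5, acc = 3+1 = 4
n=12: not <5, acc = 4+1 = 5
n=-2: <5, acc = 5+(-2) = 3
n=6: not <5, acc = 3+1 = 4
n=12: not <5, acc = 4+1 = 5
n=7: not <5, acc = 5+1 = 6

6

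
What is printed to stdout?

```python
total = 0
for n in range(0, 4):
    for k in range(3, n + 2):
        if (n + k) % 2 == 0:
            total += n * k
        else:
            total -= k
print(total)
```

2

n=2,k=3: odd sum, total = 0-3 = -3
n=3,k=3: even sum, total = (-3)+9 = 6
n=3,k=4: odd sum, total = 6-4 = 2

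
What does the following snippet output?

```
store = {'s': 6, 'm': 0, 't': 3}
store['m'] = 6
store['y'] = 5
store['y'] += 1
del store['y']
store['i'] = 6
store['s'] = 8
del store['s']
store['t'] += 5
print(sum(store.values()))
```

20

store['m'] = 6 → {'s': 6, 'm': 6, 't': 3}
store['y'] = 5 → {'s': 6, 'm': 6, 't': 3, 'y': 5}
store['y'] = 5+1 = 6 → {'s': 6, 'm': 6, 't': 3, 'y': 6}
del 'y' → {'s': 6, 'm': 6, 't': 3}
store['i'] = 6 → {'s': 6, 'm': 6, 't': 3, 'i': 6}
store['s'] = 8 → {'s': 8, 'm': 6, 't': 3, 'i': 6}
del 's' → {'m': 6, 't': 3, 'i': 6}
store['t'] = 3+5 = 8 → {'m': 6, 't': 8, 'i': 6}
sum of values = 20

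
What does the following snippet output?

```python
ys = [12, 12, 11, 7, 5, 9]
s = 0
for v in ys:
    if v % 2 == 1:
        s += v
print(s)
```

32

v=12: not odd
v=12: not odd
v=11: odd, s = 0+11 = 11
v=7: odd, s = 11+7 = 18
v=5: odd, s = 18+5 = 23
v=9: odd, s = 23+9 = 32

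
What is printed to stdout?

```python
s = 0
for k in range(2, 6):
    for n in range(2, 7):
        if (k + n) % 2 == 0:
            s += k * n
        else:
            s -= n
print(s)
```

96

k=2,n=2: even sum, s = 0+4 = 4
k=2,n=3: odd sum, s = 4-3 = 1
k=2,n=4: even sum, s = 1+8 = 9
k=2,n=5: odd sum, s = 9-5 = 4
k=2,n=6: even sum, s = 4+12 = 16
k=3,n=2: odd sum, s = 16-2 = 14
k=3,n=3: even sum, s = 14+9 = 23
k=3,n=4: odd sum, s = 23-4 = 19
k=3,n=5: even sum, s = 19+15 = 34
k=3,n=6: odd sum, s = 34-6 = 28
k=4,n=2: even sum, s = 28+8 = 36
k=4,n=3: odd sum, s = 36-3 = 33
k=4,n=4: even sum, s = 33+16 = 49
k=4,n=5: odd sum, s = 49-5 = 44
k=4,n=6: even sum, s = 44+24 = 68
k=5,n=2: odd sum, s = 68-2 = 66
k=5,n=3: even sum, s = 66+15 = 81
k=5,n=4: odd sum, s = 81-4 = 77
k=5,n=5: even sum, s = 77+25 = 102
k=5,n=6: odd sum, s = 102-6 = 96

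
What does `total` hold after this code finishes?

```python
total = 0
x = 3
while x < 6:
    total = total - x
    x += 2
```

x=3: total = 0-3 = -3
x=5: total = (-3)-5 = -8

-8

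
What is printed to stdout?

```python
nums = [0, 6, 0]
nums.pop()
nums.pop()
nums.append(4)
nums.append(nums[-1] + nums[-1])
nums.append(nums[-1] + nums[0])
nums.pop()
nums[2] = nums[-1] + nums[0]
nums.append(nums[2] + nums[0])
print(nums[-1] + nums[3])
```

16

pop() removes 0 → [0, 6]
pop() removes 6 → [0]
append 4 → [0, 4]
append nums[-1]+nums[-1] = 4+4 = 8 → [0, 4, 8]
append nums[-1]+nums[0] = 8+0 = 8 → [0, 4, 8, 8]
pop() removes 8 → [0, 4, 8]
nums[2] = nums[-1]+nums[0] = 8+0 = 8 → [0, 4, 8]
append nums[2]+nums[0] = 8+0 = 8 → [0, 4, 8, 8]
nums[-1]+nums[3] = 8+8 = 16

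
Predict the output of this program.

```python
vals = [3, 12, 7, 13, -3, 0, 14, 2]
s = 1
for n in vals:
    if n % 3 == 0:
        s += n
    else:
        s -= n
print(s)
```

-23

n=3: %3==0, s = 1+3 = 4
n=12: %3==0, s = 4+12 = 16
n=7: not %3==0, s = 16-7 = 9
n=13: not %3==0, s = 9-13 = -4
n=-3: %3==0, s = (-4)+(-3) = -7
n=0: %3==0, s = (-7)+0 = -7
n=14: not %3==0, s = (-7)-14 = -21
n=2: not %3==0, s = (-21)-2 = -23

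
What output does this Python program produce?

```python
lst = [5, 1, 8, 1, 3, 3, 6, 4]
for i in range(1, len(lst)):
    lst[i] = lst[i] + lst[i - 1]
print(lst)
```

[5, 6, 14, 15, 18, 21, 27, 31]

i=1: lst[1] = 1+5 = 6 → [5, 6, 8, 1, 3, 3, 6, 4]
i=2: lst[2] = 8+6 = 14 → [5, 6, 14, 1, 3, 3, 6, 4]
i=3: lst[3] = 1+14 = 15 → [5, 6, 14, 15, 3, 3, 6, 4]
i=4: lst[4] = 3+15 = 18 → [5, 6, 14, 15, 18, 3, 6, 4]
i=5: lst[5] = 3+18 = 21 → [5, 6, 14, 15, 18, 21, 6, 4]
i=6: lst[6] = 6+21 = 27 → [5, 6, 14, 15, 18, 21, 27, 4]
i=7: lst[7] = 4+27 = 31 → [5, 6, 14, 15, 18, 21, 27, 31]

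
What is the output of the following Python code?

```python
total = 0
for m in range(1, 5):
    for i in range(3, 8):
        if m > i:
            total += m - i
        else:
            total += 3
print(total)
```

m=1,i=3: not 1>3, total = 0+3 = 3
m=1,i=4: not 1>4, total = 3+3 = 6
m=1,i=5: not 1>5, total = 6+3 = 9
m=1,i=6: not 1>6, total = 9+3 = 12
m=1,i=7: not 1>7, total = 12+3 = 15
m=2,i=3: not 2>3, total = 15+3 = 18
m=2,i=4: not 2>4, total = 18+3 = 21
m=2,i=5: not 2>5, total = 21+3 = 24
m=2,i=6: not 2>6, total = 24+3 = 27
m=2,i=7: not 2>7, total = 27+3 = 30
m=3,i=3: not 3>3, total = 30+3 = 33
m=3,i=4: not 3>4, total = 33+3 = 36
m=3,i=5: not 3>5, total = 36+3 = 39
m=3,i=6: not 3>6, total = 39+3 = 42
m=3,i=7: not 3>7, total = 42+3 = 45
m=4,i=3: 4>3, total = 45+1 = 46
m=4,i=4: not 4>4, total = 46+3 = 49
m=4,i=5: not 4>5, total = 49+3 = 52
m=4,i=6: not 4>6, total = 52+3 = 55
m=4,i=7: not 4>7, total = 55+3 = 58

58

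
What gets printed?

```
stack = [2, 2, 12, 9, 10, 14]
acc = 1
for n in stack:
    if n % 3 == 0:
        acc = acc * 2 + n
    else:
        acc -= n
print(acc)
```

-3

n=2: not %3==0, acc = 1-2 = -1
n=2: not %3==0, acc = (-1)-2 = -3
n=12: %3==0, acc = (-3)*2+12 = 6
n=9: %3==0, acc = 6*2+9 = 21
n=10: not %3==0, acc = 21-10 = 11
n=14: not %3==0, acc = 11-14 = -3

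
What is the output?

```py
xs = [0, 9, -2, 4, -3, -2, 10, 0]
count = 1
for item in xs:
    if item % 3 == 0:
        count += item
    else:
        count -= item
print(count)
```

item=0: %3==0, count = 1+0 = 1
item=9: %3==0, count = 1+9 = 10
item=-2: not %3==0, count = 10-(-2) = 12
item=4: not %3==0, count = 12-4 = 8
item=-3: %3==0, count = 8+(-3) = 5
item=-2: not %3==0, count = 5-(-2) = 7
item=10: not %3==0, count = 7-10 = -3
item=0: %3==0, count = (-3)+0 = -3

-3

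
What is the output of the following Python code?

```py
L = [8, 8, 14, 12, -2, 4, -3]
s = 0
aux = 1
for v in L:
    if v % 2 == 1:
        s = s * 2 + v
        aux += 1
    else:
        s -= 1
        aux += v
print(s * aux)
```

v=8: not odd, s = 0-1 = -1; aux=9
v=8: not odd, s = (-1)-1 = -2; aux=17
v=14: not odd, s = (-2)-1 = -3; aux=31
v=12: not odd, s = (-3)-1 = -4; aux=43
v=-2: not odd, s = (-4)-1 = -5; aux=41
v=4: not odd, s = (-5)-1 = -6; aux=45
v=-3: odd, s = (-6)*2+(-3) = -15; aux=46
s*aux = (-15)*46 = -690

-690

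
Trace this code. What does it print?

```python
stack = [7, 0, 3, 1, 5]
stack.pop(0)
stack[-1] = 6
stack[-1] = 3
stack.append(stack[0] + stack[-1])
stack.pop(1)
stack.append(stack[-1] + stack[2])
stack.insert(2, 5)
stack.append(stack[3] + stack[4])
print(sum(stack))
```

pop(0) removes 7 → [0, 3, 1, 5]
stack[-1] = 6 → [0, 3, 1, 6]
stack[-1] = 3 → [0, 3, 1, 3]
append stack[0]+stack[-1] = 0+3 = 3 → [0, 3, 1, 3, 3]
pop(1) removes 3 → [0, 1, 3, 3]
append stack[-1]+stack[2] = 3+3 = 6 → [0, 1, 3, 3, 6]
insert 5 at 2 → [0, 1, 5, 3, 3, 6]
append stack[3]+stack[4] = 3+3 = 6 → [0, 1, 5, 3, 3, 6, 6]
sum = 24

24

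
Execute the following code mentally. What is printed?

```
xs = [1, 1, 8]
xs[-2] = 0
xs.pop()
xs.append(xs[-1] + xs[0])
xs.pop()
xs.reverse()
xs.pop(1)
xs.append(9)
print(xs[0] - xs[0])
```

0

xs[-2] = 0 → [1, 0, 8]
pop() removes 8 → [1, 0]
append xs[-1]+xs[0] = 0+1 = 1 → [1, 0, 1]
pop() removes 1 → [1, 0]
reverse → [0, 1]
pop(1) removes 1 → [0]
append 9 → [0, 9]
xs[0]-xs[0] = 0-0 = 0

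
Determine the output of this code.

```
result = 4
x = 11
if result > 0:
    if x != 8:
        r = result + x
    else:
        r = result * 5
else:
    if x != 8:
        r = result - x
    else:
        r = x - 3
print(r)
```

15

result=4, x=11
result > 0 is True; x != 8 is True
→ r = result + x = 15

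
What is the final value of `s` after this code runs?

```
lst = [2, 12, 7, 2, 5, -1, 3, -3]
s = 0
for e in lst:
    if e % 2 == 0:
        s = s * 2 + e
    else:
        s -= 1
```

e=2: even, s = 0*2+2 = 2
e=12: even, s = 2*2+12 = 16
e=7: not even, s = 16-1 = 15
e=2: even, s = 15*2+2 = 32
e=5: not even, s = 32-1 = 31
e=-1: not even, s = 31-1 = 30
e=3: not even, s = 30-1 = 29
e=-3: not even, s = 29-1 = 28

28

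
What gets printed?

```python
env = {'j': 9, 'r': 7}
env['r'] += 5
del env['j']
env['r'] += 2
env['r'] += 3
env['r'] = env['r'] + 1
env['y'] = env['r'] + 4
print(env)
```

env['r'] = 7+5 = 12 → {'j': 9, 'r': 12}
del 'j' → {'r': 12}
env['r'] = 12+2 = 14 → {'r': 14}
env['r'] = 14+3 = 17 → {'r': 17}
env['r'] = env['r']+1 = 18 → {'r': 18}
env['y'] = env['r']+4 = 22 → {'r': 18, 'y': 22}

{'r': 18, 'y': 22}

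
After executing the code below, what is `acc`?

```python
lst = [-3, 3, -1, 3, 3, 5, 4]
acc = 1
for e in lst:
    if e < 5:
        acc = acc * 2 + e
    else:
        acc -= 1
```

e=-3: <5, acc = 1*2+(-3) = -1
e=3: <5, acc = (-1)*2+3 = 1
e=-1: <5, acc = 1*2+(-1) = 1
e=3: <5, acc = 1*2+3 = 5
e=3: <5, acc = 5*2+3 = 13
e=5: not <5, acc = 13-1 = 12
e=4: <5, acc = 12*2+4 = 28

28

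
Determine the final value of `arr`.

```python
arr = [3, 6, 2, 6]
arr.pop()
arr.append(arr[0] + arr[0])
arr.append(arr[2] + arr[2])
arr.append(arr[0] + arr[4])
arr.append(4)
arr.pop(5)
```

pop() removes 6 → [3, 6, 2]
append arr[0]+arr[0] = 3+3 = 6 → [3, 6, 2, 6]
append arr[2]+arr[2] = 2+2 = 4 → [3, 6, 2, 6, 4]
append arr[0]+arr[4] = 3+4 = 7 → [3, 6, 2, 6, 4, 7]
append 4 → [3, 6, 2, 6, 4, 7, 4]
pop(5) removes 7 → [3, 6, 2, 6, 4, 4]

[3, 6, 2, 6, 4, 4]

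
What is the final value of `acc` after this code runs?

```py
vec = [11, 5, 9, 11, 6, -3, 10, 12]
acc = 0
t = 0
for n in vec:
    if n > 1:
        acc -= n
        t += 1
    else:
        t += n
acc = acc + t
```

n=11: >1, acc = 0-11 = -11; t=1
n=5: >1, acc = (-11)-5 = -16; t=2
n=9: >1, acc = (-16)-9 = -25; t=3
n=11: >1, acc = (-25)-11 = -36; t=4
n=6: >1, acc = (-36)-6 = -42; t=5
n=-3: not >1; t=2
n=10: >1, acc = (-42)-10 = -52; t=3
n=12: >1, acc = (-52)-12 = -64; t=4
acc+t = (-64)+4 = -60

-60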